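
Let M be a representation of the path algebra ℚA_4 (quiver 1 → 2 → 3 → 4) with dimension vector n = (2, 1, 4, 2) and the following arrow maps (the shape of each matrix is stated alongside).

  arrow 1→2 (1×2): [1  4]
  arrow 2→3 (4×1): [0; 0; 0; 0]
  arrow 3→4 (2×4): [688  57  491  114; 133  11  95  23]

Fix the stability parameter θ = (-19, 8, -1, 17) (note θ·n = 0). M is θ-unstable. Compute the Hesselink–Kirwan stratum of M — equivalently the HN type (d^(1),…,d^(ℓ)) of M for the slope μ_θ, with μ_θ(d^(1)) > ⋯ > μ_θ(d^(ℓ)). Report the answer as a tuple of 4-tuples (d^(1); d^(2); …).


Interval decomposition of M: I[1,1], I[1,2], I[3,3]^2, I[3,4]^2.
HN type (ℓ=4): μ^(1)=17; μ^(2)=8; μ^(3)=-1; μ^(4)=-19

((0, 0, 0, 2); (0, 1, 0, 0); (0, 0, 4, 0); (2, 0, 0, 0))


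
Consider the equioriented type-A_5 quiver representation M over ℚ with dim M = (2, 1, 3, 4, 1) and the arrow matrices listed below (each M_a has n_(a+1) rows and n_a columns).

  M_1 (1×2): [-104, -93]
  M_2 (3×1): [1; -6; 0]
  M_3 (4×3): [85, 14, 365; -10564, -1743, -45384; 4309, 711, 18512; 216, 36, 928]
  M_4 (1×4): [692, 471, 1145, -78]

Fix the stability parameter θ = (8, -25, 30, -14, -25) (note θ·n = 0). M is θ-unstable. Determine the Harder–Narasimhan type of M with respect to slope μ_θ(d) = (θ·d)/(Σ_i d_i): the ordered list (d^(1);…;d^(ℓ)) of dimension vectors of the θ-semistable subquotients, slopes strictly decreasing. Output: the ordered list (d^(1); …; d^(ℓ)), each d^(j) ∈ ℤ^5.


Barcode: M ≅ I[1,1], I[1,5], I[3,4]^2, I[4,4]. HN layers by μ_θ (4 steps, strictly decreasing):
  μ^(1)=8; μ^(2)=-3; μ^(3)=-17/2; μ^(4)=-14

((1, 0, 2, 2, 0); (0, 0, 1, 1, 1); (1, 1, 0, 0, 0); (0, 0, 0, 1, 0))


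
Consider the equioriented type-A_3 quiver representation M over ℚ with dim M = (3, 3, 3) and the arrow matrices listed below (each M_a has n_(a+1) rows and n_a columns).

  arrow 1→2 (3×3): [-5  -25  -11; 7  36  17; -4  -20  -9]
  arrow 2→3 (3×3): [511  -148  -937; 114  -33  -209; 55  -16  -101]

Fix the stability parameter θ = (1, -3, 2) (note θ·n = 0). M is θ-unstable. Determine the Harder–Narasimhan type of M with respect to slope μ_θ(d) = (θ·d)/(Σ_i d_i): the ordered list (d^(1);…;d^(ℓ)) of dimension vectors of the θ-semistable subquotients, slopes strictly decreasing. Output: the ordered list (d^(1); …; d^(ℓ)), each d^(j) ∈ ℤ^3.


Interval decomposition of M: I[1,2], I[1,3]^2, I[3,3].
HN type (ℓ=2): μ^(1)=2; μ^(2)=-1

((0, 0, 3); (3, 3, 0))


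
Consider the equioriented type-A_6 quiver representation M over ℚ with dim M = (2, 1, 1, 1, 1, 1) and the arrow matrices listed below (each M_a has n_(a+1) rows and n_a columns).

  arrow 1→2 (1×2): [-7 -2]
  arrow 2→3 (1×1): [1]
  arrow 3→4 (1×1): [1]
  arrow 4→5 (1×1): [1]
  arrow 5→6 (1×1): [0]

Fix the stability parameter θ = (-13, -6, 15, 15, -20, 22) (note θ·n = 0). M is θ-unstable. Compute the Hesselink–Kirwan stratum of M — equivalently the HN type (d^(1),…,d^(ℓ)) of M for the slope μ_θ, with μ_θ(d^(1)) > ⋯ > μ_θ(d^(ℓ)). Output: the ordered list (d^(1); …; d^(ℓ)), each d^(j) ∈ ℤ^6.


Via rank(M_{q-1}∘⋯∘M_p): M ≅ I[1,1], I[1,5], I[6,6].
μ_θ-semistable layers: μ^(1)=22; μ^(2)=10/3; μ^(3)=-6; μ^(4)=-13

((0, 0, 0, 0, 0, 1); (0, 0, 1, 1, 1, 0); (0, 1, 0, 0, 0, 0); (2, 0, 0, 0, 0, 0))


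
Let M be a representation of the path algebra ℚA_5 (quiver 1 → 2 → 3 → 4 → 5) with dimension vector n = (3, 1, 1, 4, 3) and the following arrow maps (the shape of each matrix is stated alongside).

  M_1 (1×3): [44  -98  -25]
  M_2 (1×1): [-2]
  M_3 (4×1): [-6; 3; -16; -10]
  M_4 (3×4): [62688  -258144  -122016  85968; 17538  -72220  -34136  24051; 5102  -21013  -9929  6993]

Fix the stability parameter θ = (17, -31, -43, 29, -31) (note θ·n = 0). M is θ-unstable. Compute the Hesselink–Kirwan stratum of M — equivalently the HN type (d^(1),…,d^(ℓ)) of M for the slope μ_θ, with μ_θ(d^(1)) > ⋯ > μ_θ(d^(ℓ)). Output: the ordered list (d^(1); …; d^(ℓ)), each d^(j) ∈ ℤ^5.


Barcode: M ≅ I[1,1]^2, I[1,5], I[4,4]^2, I[4,5], I[5,5]. HN layers by μ_θ (5 steps, strictly decreasing):
  μ^(1)=29; μ^(2)=17; μ^(3)=-1; μ^(4)=-19; μ^(5)=-31

((0, 0, 0, 2, 0); (2, 0, 0, 0, 0); (0, 0, 0, 2, 2); (1, 1, 1, 0, 0); (0, 0, 0, 0, 1))


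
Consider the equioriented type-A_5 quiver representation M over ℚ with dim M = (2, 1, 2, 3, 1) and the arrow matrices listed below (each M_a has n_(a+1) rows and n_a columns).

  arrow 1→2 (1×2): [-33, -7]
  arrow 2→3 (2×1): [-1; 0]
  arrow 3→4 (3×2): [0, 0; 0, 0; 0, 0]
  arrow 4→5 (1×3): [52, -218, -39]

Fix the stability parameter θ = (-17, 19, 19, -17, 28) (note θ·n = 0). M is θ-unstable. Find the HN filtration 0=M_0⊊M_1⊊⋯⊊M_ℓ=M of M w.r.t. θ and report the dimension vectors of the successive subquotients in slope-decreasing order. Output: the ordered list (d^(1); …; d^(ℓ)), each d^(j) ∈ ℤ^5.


Barcode: M ≅ I[1,1], I[1,3], I[3,3], I[4,4]^2, I[4,5]. HN layers by μ_θ (3 steps, strictly decreasing):
  μ^(1)=28; μ^(2)=19; μ^(3)=-17

((0, 0, 0, 0, 1); (0, 1, 2, 0, 0); (2, 0, 0, 3, 0))


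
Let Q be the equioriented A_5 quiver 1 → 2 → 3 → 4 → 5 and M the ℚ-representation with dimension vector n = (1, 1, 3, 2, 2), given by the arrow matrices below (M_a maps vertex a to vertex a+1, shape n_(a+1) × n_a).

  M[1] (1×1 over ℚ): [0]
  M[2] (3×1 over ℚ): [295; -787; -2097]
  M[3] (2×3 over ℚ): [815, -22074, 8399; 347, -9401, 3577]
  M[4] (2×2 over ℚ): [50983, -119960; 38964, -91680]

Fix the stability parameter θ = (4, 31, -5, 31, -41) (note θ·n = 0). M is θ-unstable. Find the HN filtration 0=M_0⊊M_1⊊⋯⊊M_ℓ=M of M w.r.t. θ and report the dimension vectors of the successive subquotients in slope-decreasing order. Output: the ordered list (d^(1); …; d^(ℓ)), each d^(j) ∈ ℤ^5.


Interval decomposition of M: I[1,1], I[2,4], I[3,3], I[3,5], I[5,5].
HN type (ℓ=5): μ^(1)=31; μ^(2)=13; μ^(3)=4; μ^(4)=-5; μ^(5)=-41

((0, 0, 0, 1, 0); (0, 1, 1, 0, 0); (1, 0, 0, 0, 0); (0, 0, 2, 1, 1); (0, 0, 0, 0, 1))


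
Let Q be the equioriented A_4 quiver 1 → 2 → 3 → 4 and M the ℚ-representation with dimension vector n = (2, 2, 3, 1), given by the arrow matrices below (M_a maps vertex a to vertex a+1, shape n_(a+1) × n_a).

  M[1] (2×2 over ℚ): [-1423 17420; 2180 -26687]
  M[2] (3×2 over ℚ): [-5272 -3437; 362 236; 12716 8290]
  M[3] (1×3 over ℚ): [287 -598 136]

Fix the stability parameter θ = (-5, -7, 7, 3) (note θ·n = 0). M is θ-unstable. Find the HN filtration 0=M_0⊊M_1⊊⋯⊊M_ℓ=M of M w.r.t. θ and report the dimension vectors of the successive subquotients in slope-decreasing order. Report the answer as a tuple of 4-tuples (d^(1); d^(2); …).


Barcode: M ≅ I[1,3], I[1,4], I[3,3]. HN layers by μ_θ (3 steps, strictly decreasing):
  μ^(1)=7; μ^(2)=5; μ^(3)=-6

((0, 0, 2, 0); (0, 0, 1, 1); (2, 2, 0, 0))


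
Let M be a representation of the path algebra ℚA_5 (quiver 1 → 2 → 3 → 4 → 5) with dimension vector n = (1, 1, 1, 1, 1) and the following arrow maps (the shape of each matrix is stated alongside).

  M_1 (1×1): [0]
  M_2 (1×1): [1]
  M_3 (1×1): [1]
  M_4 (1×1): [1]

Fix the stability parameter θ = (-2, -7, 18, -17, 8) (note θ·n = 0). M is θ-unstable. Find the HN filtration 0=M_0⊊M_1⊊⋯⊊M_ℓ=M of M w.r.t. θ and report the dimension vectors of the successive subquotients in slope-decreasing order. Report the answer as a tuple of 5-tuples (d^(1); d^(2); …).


Barcode: M ≅ I[1,1], I[2,5]. HN layers by μ_θ (4 steps, strictly decreasing):
  μ^(1)=8; μ^(2)=1/2; μ^(3)=-2; μ^(4)=-7

((0, 0, 0, 0, 1); (0, 0, 1, 1, 0); (1, 0, 0, 0, 0); (0, 1, 0, 0, 0))


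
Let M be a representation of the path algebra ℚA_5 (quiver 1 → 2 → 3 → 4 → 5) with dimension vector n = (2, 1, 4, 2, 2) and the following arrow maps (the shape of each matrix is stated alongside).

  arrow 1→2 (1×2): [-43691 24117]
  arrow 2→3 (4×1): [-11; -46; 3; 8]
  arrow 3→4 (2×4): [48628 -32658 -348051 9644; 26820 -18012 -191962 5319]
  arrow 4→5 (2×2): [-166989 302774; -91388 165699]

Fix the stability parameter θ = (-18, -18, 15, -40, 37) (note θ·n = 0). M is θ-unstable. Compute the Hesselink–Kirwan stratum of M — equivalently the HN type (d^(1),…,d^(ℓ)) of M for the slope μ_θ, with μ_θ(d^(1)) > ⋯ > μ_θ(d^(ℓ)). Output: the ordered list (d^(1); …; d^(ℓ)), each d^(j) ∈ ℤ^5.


Barcode: M ≅ I[1,1], I[1,5], I[3,3]^2, I[3,5]. HN layers by μ_θ (4 steps, strictly decreasing):
  μ^(1)=37; μ^(2)=15; μ^(3)=-25/2; μ^(4)=-18

((0, 0, 0, 0, 2); (0, 0, 2, 0, 0); (0, 0, 2, 2, 0); (2, 1, 0, 0, 0))


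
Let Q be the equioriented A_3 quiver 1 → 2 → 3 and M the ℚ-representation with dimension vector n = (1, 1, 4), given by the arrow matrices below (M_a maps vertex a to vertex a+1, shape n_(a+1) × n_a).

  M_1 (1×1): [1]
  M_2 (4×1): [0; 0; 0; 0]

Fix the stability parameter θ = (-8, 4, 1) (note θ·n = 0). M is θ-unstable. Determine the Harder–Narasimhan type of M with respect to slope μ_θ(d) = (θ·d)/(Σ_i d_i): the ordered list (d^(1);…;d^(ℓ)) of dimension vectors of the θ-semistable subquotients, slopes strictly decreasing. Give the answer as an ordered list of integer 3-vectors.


Barcode: M ≅ I[1,2], I[3,3]^4. HN layers by μ_θ (3 steps, strictly decreasing):
  μ^(1)=4; μ^(2)=1; μ^(3)=-8

((0, 1, 0); (0, 0, 4); (1, 0, 0))


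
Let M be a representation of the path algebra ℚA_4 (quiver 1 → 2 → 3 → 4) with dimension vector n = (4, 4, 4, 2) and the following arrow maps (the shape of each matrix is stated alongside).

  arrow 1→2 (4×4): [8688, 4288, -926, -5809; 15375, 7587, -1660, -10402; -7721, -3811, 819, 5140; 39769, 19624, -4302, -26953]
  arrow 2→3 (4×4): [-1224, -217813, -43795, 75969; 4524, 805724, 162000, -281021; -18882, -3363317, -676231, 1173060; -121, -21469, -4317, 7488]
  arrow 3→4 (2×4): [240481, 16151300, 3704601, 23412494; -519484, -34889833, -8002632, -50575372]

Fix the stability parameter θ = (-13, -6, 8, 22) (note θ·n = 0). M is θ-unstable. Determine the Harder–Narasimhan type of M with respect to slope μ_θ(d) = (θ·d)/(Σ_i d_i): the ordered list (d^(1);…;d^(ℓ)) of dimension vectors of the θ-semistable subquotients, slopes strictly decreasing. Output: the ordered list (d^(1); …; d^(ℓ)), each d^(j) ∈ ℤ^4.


Barcode: M ≅ I[1,3]^2, I[1,4]^2. HN layers by μ_θ (4 steps, strictly decreasing):
  μ^(1)=22; μ^(2)=8; μ^(3)=-6; μ^(4)=-13

((0, 0, 0, 2); (0, 0, 4, 0); (0, 4, 0, 0); (4, 0, 0, 0))


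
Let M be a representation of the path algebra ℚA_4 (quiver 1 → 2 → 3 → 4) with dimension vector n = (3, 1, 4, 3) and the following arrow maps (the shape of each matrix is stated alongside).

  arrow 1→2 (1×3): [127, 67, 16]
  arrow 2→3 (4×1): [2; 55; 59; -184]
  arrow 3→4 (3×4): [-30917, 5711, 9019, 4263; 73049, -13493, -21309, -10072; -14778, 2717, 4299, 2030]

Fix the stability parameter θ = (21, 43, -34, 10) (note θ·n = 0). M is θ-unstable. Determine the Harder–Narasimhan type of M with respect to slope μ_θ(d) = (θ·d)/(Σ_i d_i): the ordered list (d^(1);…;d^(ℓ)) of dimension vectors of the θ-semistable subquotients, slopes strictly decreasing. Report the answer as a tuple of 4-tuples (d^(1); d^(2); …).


Interval decomposition of M: I[1,1]^2, I[1,3], I[3,4]^3.
HN type (ℓ=3): μ^(1)=21; μ^(2)=10; μ^(3)=-34

((2, 0, 0, 0); (1, 1, 1, 3); (0, 0, 3, 0))


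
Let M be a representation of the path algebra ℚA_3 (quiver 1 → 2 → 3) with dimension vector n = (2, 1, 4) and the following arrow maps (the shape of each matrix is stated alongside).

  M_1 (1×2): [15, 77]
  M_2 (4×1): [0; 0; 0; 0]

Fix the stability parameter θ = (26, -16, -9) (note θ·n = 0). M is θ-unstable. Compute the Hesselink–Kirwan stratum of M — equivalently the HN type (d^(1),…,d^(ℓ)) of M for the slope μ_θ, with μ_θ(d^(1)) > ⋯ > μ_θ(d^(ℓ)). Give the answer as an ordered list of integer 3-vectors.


Barcode: M ≅ I[1,1], I[1,2], I[3,3]^4. HN layers by μ_θ (3 steps, strictly decreasing):
  μ^(1)=26; μ^(2)=5; μ^(3)=-9

((1, 0, 0); (1, 1, 0); (0, 0, 4))


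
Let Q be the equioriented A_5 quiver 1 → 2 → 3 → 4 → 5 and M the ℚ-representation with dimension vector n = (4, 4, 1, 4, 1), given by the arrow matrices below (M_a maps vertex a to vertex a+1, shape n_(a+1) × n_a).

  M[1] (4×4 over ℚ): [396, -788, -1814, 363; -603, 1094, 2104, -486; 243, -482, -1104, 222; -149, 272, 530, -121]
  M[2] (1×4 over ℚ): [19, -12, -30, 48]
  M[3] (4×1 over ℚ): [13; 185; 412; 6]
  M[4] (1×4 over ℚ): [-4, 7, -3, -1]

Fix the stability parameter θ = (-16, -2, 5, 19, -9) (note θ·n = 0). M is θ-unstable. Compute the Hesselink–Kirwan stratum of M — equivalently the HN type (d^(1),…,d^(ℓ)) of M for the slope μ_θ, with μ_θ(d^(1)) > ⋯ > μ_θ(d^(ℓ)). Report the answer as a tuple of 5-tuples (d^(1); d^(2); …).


Via rank(M_{q-1}∘⋯∘M_p): M ≅ I[1,1], I[1,2]^2, I[1,5], I[2,2], I[4,4]^3.
μ_θ-semistable layers: μ^(1)=19; μ^(2)=5; μ^(3)=-2; μ^(4)=-16

((0, 0, 0, 3, 0); (0, 0, 1, 1, 1); (0, 4, 0, 0, 0); (4, 0, 0, 0, 0))


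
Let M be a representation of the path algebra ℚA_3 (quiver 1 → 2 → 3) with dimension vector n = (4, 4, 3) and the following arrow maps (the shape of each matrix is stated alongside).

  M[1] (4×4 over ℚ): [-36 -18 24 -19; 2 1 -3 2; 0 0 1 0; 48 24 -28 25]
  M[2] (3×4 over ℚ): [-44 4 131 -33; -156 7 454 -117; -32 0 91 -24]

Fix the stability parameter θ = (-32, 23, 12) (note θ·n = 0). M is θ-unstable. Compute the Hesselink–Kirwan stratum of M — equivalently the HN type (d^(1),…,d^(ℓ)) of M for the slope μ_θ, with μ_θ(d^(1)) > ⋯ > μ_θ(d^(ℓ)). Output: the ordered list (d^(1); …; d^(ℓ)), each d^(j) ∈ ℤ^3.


Interval decomposition of M: I[1,1], I[1,3]^3, I[2,2].
HN type (ℓ=3): μ^(1)=23; μ^(2)=35/2; μ^(3)=-32

((0, 1, 0); (0, 3, 3); (4, 0, 0))


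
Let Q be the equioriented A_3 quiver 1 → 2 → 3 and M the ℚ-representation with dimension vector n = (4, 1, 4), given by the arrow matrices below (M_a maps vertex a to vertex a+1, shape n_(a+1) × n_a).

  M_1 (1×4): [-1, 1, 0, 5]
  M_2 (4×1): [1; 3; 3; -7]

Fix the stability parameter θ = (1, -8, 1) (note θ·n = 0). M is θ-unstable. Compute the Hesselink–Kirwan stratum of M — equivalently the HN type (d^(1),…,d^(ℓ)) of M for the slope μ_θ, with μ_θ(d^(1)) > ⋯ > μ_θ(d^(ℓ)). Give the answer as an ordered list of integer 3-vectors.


Via rank(M_{q-1}∘⋯∘M_p): M ≅ I[1,1]^3, I[1,3], I[3,3]^3.
μ_θ-semistable layers: μ^(1)=1; μ^(2)=-7/2

((3, 0, 4); (1, 1, 0))


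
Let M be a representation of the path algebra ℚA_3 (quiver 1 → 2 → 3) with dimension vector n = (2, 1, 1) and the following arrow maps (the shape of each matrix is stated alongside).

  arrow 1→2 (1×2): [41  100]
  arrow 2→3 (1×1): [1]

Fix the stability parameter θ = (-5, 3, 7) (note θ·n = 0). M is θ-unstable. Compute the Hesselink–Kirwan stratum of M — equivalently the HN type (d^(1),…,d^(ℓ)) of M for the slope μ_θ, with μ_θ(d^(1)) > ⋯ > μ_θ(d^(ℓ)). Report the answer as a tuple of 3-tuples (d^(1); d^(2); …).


Via rank(M_{q-1}∘⋯∘M_p): M ≅ I[1,1], I[1,3].
μ_θ-semistable layers: μ^(1)=7; μ^(2)=3; μ^(3)=-5

((0, 0, 1); (0, 1, 0); (2, 0, 0))


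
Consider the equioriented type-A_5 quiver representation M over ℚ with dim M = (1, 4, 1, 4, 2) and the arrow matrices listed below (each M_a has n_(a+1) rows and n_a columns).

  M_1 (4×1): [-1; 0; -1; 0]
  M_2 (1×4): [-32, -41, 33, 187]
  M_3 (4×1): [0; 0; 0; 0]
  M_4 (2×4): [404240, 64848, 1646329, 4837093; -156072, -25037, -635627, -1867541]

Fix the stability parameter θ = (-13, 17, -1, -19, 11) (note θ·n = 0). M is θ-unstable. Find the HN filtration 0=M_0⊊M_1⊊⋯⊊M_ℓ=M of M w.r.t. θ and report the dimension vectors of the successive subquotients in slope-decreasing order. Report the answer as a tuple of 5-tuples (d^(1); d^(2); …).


Barcode: M ≅ I[1,3], I[2,2]^3, I[4,4]^2, I[4,5]^2. HN layers by μ_θ (5 steps, strictly decreasing):
  μ^(1)=17; μ^(2)=11; μ^(3)=8; μ^(4)=-13; μ^(5)=-19

((0, 3, 0, 0, 0); (0, 0, 0, 0, 2); (0, 1, 1, 0, 0); (1, 0, 0, 0, 0); (0, 0, 0, 4, 0))


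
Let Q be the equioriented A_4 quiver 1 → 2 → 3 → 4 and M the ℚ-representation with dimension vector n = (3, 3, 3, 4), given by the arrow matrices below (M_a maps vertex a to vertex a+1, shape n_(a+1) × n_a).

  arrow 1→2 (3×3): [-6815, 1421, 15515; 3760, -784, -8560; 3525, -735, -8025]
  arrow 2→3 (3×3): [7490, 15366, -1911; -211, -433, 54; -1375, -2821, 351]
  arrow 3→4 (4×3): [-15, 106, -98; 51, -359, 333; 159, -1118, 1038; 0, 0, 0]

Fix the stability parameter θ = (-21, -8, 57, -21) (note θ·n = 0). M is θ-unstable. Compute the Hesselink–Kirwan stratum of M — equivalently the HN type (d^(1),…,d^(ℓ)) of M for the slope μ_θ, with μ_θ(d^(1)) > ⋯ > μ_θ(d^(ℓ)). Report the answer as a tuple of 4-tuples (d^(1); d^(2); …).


Interval decomposition of M: I[1,1]^2, I[1,4], I[2,2], I[2,3], I[3,4], I[4,4]^2.
HN type (ℓ=4): μ^(1)=57; μ^(2)=18; μ^(3)=-8; μ^(4)=-21

((0, 0, 1, 0); (0, 0, 2, 2); (0, 3, 0, 0); (3, 0, 0, 2))


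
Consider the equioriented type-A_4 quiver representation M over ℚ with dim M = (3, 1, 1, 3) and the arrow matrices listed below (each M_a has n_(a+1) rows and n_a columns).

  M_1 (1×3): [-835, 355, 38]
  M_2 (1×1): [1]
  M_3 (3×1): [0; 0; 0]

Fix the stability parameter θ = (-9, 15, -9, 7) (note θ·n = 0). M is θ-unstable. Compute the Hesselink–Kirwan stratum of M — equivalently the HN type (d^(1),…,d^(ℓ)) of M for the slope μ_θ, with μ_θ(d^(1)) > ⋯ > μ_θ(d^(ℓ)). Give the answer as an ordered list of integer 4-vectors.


Interval decomposition of M: I[1,1]^2, I[1,3], I[4,4]^3.
HN type (ℓ=3): μ^(1)=7; μ^(2)=3; μ^(3)=-9

((0, 0, 0, 3); (0, 1, 1, 0); (3, 0, 0, 0))


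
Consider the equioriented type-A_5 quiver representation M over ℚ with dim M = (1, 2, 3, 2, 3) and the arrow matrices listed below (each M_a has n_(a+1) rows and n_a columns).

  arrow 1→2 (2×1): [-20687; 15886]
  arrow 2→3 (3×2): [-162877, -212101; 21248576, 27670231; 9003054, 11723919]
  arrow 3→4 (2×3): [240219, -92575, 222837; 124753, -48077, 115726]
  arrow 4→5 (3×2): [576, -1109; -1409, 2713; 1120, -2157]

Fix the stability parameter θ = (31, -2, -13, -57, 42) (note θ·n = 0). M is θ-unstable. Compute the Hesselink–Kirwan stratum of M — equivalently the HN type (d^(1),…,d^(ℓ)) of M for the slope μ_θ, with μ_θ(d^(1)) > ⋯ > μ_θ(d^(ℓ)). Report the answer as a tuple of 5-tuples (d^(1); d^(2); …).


Interval decomposition of M: I[1,5], I[2,5], I[3,3], I[5,5].
HN type (ℓ=4): μ^(1)=42; μ^(2)=-41/4; μ^(3)=-13; μ^(4)=-24

((0, 0, 0, 0, 3); (1, 1, 1, 1, 0); (0, 0, 1, 0, 0); (0, 1, 1, 1, 0))


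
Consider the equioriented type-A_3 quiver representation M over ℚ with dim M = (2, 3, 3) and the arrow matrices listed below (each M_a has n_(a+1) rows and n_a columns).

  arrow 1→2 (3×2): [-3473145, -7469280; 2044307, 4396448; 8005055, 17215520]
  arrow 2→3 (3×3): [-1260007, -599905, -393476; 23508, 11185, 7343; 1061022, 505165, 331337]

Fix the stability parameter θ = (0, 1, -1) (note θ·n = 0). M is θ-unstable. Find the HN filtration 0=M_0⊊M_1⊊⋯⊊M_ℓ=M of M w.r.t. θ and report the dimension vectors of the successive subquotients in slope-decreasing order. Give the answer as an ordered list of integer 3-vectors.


Via rank(M_{q-1}∘⋯∘M_p): M ≅ I[1,1], I[1,2], I[2,3]^2, I[3,3].
μ_θ-semistable layers: μ^(1)=1; μ^(2)=0; μ^(3)=-1

((0, 1, 0); (2, 2, 2); (0, 0, 1))


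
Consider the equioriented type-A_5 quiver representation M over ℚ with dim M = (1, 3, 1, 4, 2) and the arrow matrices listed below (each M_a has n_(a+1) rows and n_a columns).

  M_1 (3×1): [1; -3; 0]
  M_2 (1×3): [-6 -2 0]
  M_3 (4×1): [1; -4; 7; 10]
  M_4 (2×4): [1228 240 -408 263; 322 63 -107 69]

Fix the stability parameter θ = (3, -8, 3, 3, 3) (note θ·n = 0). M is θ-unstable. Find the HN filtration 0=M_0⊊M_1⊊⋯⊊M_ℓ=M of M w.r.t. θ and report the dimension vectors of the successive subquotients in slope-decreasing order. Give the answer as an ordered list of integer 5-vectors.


Interval decomposition of M: I[1,2], I[2,2], I[2,5], I[4,4]^2, I[4,5].
HN type (ℓ=3): μ^(1)=3; μ^(2)=-5/2; μ^(3)=-8

((0, 0, 1, 4, 2); (1, 1, 0, 0, 0); (0, 2, 0, 0, 0))


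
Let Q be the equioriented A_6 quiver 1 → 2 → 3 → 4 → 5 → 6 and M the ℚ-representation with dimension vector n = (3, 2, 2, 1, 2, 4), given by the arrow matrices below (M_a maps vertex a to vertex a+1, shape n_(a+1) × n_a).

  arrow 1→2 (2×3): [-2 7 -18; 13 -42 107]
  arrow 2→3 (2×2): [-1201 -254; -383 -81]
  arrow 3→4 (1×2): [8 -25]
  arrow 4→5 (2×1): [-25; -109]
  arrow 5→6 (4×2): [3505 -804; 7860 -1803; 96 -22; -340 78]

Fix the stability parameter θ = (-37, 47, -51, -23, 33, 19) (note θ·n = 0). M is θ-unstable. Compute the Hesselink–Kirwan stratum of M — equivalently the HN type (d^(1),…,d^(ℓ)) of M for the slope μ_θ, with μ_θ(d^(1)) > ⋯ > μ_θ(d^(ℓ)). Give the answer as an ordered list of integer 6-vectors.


Barcode: M ≅ I[1,1], I[1,3], I[1,6], I[5,6], I[6,6]^2. HN layers by μ_θ (5 steps, strictly decreasing):
  μ^(1)=26; μ^(2)=19; μ^(3)=-2; μ^(4)=-9; μ^(5)=-37

((0, 0, 0, 0, 2, 2); (0, 0, 0, 0, 0, 2); (0, 1, 1, 0, 0, 0); (0, 1, 1, 1, 0, 0); (3, 0, 0, 0, 0, 0))


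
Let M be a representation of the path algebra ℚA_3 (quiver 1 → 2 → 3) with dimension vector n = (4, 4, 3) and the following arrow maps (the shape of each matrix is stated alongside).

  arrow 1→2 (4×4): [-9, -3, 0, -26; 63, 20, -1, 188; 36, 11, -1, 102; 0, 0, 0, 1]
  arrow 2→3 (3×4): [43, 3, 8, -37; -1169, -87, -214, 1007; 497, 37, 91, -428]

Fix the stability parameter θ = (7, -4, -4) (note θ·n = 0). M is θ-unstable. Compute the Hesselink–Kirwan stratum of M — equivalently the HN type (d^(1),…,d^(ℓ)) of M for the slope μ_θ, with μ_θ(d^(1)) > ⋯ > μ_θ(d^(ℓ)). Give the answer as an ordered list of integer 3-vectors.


Interval decomposition of M: I[1,1], I[1,2], I[1,3]^2, I[2,3].
HN type (ℓ=4): μ^(1)=7; μ^(2)=3/2; μ^(3)=-1/3; μ^(4)=-4

((1, 0, 0); (1, 1, 0); (2, 2, 2); (0, 1, 1))


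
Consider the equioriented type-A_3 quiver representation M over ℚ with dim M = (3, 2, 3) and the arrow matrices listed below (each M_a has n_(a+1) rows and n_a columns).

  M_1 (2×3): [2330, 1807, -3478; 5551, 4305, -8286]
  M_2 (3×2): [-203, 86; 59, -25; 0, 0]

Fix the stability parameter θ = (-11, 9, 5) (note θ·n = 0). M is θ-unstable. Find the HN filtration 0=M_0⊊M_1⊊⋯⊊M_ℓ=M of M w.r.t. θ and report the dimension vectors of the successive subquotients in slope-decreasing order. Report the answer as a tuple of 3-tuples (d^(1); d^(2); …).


Barcode: M ≅ I[1,1], I[1,3]^2, I[3,3]. HN layers by μ_θ (3 steps, strictly decreasing):
  μ^(1)=7; μ^(2)=5; μ^(3)=-11

((0, 2, 2); (0, 0, 1); (3, 0, 0))


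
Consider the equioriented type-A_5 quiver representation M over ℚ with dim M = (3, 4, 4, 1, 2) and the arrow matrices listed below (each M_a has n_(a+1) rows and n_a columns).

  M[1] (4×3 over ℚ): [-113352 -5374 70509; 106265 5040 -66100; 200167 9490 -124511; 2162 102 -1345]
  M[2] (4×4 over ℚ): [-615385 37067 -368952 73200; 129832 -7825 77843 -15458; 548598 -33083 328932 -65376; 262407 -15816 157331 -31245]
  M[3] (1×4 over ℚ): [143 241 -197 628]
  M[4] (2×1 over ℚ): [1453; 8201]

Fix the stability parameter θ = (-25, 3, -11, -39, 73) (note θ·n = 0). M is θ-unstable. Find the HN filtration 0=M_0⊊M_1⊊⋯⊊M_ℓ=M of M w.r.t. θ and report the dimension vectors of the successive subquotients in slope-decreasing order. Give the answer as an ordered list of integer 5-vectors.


Barcode: M ≅ I[1,1], I[1,3], I[1,5], I[2,3]^2, I[5,5]. HN layers by μ_θ (4 steps, strictly decreasing):
  μ^(1)=73; μ^(2)=-4; μ^(3)=-47/3; μ^(4)=-25

((0, 0, 0, 0, 2); (0, 3, 3, 0, 0); (0, 1, 1, 1, 0); (3, 0, 0, 0, 0))


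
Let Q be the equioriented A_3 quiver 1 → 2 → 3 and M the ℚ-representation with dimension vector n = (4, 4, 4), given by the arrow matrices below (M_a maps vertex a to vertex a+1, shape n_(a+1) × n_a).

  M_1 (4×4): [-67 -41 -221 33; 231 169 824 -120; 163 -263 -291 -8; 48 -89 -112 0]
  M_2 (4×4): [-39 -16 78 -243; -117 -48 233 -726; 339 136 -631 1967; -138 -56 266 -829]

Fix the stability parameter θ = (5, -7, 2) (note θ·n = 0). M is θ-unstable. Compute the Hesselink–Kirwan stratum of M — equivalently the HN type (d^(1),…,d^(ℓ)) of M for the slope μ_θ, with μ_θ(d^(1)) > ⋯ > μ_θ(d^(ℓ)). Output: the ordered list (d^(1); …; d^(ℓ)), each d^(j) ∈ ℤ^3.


Interval decomposition of M: I[1,2], I[1,3]^3, I[3,3].
HN type (ℓ=2): μ^(1)=2; μ^(2)=-1

((0, 0, 4); (4, 4, 0))


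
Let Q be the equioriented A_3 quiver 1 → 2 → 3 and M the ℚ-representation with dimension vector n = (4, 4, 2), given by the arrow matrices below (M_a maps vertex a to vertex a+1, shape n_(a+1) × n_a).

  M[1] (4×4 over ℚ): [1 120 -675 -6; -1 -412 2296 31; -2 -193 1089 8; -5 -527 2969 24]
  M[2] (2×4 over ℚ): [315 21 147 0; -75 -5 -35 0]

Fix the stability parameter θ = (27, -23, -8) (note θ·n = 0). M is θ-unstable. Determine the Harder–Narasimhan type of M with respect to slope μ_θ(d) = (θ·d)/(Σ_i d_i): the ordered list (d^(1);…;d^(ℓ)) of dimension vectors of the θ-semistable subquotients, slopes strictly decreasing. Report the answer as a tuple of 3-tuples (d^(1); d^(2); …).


Barcode: M ≅ I[1,2]^3, I[1,3], I[3,3]. HN layers by μ_θ (3 steps, strictly decreasing):
  μ^(1)=2; μ^(2)=-4/3; μ^(3)=-8

((3, 3, 0); (1, 1, 1); (0, 0, 1))


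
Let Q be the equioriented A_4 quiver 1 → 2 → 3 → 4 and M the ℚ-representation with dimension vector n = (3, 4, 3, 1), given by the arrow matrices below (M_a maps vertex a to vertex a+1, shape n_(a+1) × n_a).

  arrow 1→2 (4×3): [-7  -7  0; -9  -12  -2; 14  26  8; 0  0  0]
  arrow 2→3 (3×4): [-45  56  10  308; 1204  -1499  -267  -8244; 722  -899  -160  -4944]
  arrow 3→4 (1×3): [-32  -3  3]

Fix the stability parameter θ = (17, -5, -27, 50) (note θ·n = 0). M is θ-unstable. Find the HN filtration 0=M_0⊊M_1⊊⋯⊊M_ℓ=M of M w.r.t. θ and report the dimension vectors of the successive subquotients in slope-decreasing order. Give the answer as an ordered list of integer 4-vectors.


Barcode: M ≅ I[1,1], I[1,3], I[1,4], I[2,2], I[2,3]. HN layers by μ_θ (4 steps, strictly decreasing):
  μ^(1)=50; μ^(2)=17; μ^(3)=-5; μ^(4)=-16

((0, 0, 0, 1); (1, 0, 0, 0); (2, 3, 2, 0); (0, 1, 1, 0))


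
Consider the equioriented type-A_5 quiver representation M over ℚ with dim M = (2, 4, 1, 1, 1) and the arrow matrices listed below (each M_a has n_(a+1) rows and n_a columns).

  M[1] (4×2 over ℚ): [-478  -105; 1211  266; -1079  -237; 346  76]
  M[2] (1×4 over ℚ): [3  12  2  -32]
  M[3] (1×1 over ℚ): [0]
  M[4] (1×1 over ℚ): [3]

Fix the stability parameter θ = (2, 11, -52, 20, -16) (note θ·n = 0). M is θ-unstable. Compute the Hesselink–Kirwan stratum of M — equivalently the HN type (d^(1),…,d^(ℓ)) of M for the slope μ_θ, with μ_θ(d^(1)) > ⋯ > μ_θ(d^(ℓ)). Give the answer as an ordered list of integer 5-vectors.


Barcode: M ≅ I[1,2], I[1,3], I[2,2]^2, I[4,5]. HN layers by μ_θ (3 steps, strictly decreasing):
  μ^(1)=11; μ^(2)=2; μ^(3)=-13

((0, 3, 0, 0, 0); (1, 0, 0, 1, 1); (1, 1, 1, 0, 0))


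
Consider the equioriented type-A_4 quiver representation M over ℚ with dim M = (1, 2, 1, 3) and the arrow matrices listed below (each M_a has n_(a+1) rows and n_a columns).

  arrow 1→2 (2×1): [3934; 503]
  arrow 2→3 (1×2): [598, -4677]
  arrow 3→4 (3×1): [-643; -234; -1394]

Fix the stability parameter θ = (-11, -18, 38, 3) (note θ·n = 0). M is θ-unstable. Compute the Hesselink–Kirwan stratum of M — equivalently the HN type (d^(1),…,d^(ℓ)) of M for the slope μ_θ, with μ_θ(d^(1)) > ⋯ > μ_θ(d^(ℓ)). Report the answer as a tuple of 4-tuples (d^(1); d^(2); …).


Barcode: M ≅ I[1,4], I[2,2], I[4,4]^2. HN layers by μ_θ (4 steps, strictly decreasing):
  μ^(1)=41/2; μ^(2)=3; μ^(3)=-29/2; μ^(4)=-18

((0, 0, 1, 1); (0, 0, 0, 2); (1, 1, 0, 0); (0, 1, 0, 0))


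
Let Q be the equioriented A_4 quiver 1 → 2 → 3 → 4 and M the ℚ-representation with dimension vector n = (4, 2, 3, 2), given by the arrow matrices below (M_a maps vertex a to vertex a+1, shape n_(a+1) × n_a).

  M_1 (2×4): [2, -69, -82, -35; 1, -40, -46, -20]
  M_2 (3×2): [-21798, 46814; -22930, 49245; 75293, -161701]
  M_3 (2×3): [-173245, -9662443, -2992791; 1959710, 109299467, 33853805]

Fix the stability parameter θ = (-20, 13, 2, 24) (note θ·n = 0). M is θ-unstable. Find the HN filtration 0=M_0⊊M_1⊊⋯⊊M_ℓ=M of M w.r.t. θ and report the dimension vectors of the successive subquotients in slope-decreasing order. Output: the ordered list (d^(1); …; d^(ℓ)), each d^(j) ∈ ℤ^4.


Barcode: M ≅ I[1,1]^2, I[1,3], I[1,4], I[3,4]. HN layers by μ_θ (4 steps, strictly decreasing):
  μ^(1)=24; μ^(2)=15/2; μ^(3)=2; μ^(4)=-20

((0, 0, 0, 2); (0, 2, 2, 0); (0, 0, 1, 0); (4, 0, 0, 0))


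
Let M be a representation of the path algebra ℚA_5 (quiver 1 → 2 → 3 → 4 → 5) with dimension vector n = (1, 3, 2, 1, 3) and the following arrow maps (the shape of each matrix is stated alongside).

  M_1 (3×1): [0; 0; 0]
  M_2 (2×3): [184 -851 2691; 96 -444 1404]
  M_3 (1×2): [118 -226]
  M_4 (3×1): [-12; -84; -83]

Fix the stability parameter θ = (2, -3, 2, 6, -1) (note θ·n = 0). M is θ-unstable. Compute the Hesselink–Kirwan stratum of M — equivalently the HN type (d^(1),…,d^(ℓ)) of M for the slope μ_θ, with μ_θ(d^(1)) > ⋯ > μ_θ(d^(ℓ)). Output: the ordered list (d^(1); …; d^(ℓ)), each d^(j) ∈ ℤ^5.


Via rank(M_{q-1}∘⋯∘M_p): M ≅ I[1,1], I[2,2]^2, I[2,5], I[3,3], I[5,5]^2.
μ_θ-semistable layers: μ^(1)=5/2; μ^(2)=2; μ^(3)=-1; μ^(4)=-3

((0, 0, 0, 1, 1); (1, 0, 2, 0, 0); (0, 0, 0, 0, 2); (0, 3, 0, 0, 0))


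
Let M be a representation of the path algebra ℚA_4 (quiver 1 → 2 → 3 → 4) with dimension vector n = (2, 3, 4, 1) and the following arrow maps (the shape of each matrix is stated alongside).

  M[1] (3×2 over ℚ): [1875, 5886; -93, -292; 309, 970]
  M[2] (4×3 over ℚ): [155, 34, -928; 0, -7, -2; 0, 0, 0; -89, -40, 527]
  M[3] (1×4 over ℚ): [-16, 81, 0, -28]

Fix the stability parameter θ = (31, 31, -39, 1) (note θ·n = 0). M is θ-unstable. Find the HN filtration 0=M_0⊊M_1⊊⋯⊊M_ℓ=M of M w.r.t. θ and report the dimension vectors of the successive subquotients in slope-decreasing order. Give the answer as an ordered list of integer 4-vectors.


Barcode: M ≅ I[1,3], I[1,4], I[2,3], I[3,3]. HN layers by μ_θ (4 steps, strictly decreasing):
  μ^(1)=23/3; μ^(2)=6; μ^(3)=-4; μ^(4)=-39

((1, 1, 1, 0); (1, 1, 1, 1); (0, 1, 1, 0); (0, 0, 1, 0))


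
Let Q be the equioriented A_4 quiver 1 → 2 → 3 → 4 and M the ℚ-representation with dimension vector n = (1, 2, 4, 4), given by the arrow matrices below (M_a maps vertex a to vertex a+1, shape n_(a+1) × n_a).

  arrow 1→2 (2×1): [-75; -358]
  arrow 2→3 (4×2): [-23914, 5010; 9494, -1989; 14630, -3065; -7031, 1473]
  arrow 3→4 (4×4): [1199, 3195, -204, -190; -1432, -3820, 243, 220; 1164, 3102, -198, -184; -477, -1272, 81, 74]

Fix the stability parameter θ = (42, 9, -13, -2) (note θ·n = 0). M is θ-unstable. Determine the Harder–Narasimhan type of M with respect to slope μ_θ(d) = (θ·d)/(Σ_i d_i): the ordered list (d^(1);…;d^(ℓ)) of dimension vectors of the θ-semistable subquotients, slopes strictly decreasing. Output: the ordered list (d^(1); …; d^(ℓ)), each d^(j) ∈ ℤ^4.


Interval decomposition of M: I[1,3], I[2,4], I[3,4]^2, I[4,4].
HN type (ℓ=3): μ^(1)=38/3; μ^(2)=-2; μ^(3)=-13

((1, 1, 1, 0); (0, 1, 1, 4); (0, 0, 2, 0))


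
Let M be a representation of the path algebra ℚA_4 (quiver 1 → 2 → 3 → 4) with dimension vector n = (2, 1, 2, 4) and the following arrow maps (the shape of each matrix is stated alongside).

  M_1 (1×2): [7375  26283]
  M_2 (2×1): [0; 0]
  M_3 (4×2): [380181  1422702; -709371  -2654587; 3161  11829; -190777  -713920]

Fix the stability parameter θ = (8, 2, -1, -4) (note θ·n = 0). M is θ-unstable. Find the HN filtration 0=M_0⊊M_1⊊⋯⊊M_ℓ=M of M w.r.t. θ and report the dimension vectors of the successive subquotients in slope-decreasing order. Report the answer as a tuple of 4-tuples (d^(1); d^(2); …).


Interval decomposition of M: I[1,1], I[1,2], I[3,4]^2, I[4,4]^2.
HN type (ℓ=4): μ^(1)=8; μ^(2)=5; μ^(3)=-5/2; μ^(4)=-4

((1, 0, 0, 0); (1, 1, 0, 0); (0, 0, 2, 2); (0, 0, 0, 2))


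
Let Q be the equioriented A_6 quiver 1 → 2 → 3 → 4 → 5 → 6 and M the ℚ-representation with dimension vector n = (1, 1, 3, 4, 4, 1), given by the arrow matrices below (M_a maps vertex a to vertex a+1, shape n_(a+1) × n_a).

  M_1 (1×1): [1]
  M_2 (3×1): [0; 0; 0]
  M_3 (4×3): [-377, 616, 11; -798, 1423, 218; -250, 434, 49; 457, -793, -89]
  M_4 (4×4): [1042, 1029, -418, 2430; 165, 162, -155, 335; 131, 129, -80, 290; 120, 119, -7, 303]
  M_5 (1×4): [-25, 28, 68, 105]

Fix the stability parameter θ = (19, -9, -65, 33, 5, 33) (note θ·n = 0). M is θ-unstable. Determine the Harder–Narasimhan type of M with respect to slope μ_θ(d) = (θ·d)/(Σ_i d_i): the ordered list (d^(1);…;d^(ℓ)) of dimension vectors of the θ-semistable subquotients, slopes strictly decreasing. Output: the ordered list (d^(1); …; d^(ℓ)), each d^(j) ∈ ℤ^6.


Interval decomposition of M: I[1,2], I[3,5]^2, I[3,6], I[4,5].
HN type (ℓ=4): μ^(1)=33; μ^(2)=19; μ^(3)=5; μ^(4)=-65

((0, 0, 0, 0, 0, 1); (0, 0, 0, 4, 4, 0); (1, 1, 0, 0, 0, 0); (0, 0, 3, 0, 0, 0))


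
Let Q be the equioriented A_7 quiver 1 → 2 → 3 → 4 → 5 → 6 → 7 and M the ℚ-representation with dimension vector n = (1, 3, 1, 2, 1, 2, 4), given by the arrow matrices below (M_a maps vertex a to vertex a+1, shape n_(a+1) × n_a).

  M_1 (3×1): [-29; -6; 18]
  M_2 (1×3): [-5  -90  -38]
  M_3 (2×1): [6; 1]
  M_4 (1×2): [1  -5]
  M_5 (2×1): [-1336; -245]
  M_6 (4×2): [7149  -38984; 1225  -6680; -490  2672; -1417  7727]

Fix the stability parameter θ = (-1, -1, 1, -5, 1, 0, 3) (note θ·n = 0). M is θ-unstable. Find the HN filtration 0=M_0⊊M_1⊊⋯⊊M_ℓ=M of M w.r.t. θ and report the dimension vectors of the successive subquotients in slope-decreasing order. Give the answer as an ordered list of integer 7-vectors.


Barcode: M ≅ I[1,7], I[2,2]^2, I[4,4], I[6,7], I[7,7]^2. HN layers by μ_θ (6 steps, strictly decreasing):
  μ^(1)=3; μ^(2)=1/2; μ^(3)=0; μ^(4)=-1; μ^(5)=-3/2; μ^(6)=-5

((0, 0, 0, 0, 0, 0, 4); (0, 0, 0, 0, 1, 1, 0); (0, 0, 0, 0, 0, 1, 0); (0, 2, 0, 0, 0, 0, 0); (1, 1, 1, 1, 0, 0, 0); (0, 0, 0, 1, 0, 0, 0))


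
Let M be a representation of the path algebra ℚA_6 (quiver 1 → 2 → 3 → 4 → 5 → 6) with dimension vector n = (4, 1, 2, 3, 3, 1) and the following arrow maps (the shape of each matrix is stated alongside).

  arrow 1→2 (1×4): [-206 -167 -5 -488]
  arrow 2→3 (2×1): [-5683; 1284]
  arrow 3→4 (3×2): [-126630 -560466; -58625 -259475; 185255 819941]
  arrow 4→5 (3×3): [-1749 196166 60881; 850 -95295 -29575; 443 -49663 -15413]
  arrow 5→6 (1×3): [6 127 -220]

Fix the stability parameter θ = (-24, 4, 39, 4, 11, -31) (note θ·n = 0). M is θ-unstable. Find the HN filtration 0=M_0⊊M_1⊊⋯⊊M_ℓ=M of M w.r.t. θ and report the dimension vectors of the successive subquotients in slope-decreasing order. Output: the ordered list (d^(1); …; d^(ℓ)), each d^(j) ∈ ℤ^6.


Barcode: M ≅ I[1,1]^3, I[1,5], I[3,3], I[4,5], I[4,6]. HN layers by μ_θ (6 steps, strictly decreasing):
  μ^(1)=39; μ^(2)=18; μ^(3)=11; μ^(4)=4; μ^(5)=-16/3; μ^(6)=-24

((0, 0, 1, 0, 0, 0); (0, 0, 1, 1, 1, 0); (0, 0, 0, 0, 1, 0); (0, 1, 0, 1, 0, 0); (0, 0, 0, 1, 1, 1); (4, 0, 0, 0, 0, 0))


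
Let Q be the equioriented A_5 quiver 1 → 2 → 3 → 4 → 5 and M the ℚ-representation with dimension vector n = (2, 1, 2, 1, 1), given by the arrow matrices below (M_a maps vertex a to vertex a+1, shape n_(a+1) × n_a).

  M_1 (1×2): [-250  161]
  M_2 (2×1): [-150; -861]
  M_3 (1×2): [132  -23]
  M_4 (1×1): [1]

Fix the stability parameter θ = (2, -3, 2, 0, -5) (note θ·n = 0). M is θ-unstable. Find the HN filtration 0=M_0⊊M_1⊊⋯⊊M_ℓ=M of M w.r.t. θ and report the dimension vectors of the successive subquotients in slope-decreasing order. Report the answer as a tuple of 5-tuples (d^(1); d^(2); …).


Via rank(M_{q-1}∘⋯∘M_p): M ≅ I[1,1], I[1,5], I[3,3].
μ_θ-semistable layers: μ^(1)=2; μ^(2)=-4/5

((1, 0, 1, 0, 0); (1, 1, 1, 1, 1))


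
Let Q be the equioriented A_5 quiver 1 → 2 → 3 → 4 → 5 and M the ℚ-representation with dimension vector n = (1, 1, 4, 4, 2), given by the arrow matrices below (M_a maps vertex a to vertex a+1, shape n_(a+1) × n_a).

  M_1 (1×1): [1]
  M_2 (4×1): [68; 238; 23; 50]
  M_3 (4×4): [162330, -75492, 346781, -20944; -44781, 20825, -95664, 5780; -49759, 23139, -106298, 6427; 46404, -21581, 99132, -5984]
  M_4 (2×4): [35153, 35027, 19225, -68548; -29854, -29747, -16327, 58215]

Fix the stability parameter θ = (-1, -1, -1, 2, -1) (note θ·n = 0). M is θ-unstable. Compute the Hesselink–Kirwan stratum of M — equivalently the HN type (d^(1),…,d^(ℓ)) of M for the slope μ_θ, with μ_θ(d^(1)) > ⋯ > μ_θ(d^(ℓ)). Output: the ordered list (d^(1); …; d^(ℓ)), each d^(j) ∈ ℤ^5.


Interval decomposition of M: I[1,5], I[3,4]^2, I[3,5].
HN type (ℓ=3): μ^(1)=2; μ^(2)=1/2; μ^(3)=-1

((0, 0, 0, 2, 0); (0, 0, 0, 2, 2); (1, 1, 4, 0, 0))


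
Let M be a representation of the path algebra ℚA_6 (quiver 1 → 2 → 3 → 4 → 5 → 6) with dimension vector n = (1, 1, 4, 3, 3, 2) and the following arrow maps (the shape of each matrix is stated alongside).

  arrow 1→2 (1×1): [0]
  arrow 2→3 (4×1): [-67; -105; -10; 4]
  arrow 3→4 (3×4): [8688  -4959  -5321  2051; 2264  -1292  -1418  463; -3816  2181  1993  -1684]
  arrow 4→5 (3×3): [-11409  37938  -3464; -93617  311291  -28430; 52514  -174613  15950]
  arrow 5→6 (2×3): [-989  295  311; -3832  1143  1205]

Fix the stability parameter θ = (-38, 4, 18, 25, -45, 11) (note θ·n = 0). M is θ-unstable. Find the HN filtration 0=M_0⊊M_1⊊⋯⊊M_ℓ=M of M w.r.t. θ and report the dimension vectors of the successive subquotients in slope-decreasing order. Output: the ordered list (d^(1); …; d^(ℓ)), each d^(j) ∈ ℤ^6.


Interval decomposition of M: I[1,1], I[2,6], I[3,3]^2, I[3,6], I[4,5].
HN type (ℓ=6): μ^(1)=18; μ^(2)=11; μ^(3)=1/2; μ^(4)=-2/3; μ^(5)=-10; μ^(6)=-38

((0, 0, 2, 0, 0, 0); (0, 0, 0, 0, 0, 2); (0, 1, 1, 1, 1, 0); (0, 0, 1, 1, 1, 0); (0, 0, 0, 1, 1, 0); (1, 0, 0, 0, 0, 0))


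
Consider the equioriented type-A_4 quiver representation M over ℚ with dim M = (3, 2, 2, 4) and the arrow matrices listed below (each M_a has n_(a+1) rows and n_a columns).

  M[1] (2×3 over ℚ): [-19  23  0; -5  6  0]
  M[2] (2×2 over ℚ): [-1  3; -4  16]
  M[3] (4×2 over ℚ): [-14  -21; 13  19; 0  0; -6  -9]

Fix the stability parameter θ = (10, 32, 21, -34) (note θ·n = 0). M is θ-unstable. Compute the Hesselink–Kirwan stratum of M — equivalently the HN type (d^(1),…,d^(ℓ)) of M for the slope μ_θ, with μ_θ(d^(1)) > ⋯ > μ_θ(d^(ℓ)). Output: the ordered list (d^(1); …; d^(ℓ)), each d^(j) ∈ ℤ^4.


Interval decomposition of M: I[1,1], I[1,4]^2, I[4,4]^2.
HN type (ℓ=3): μ^(1)=10; μ^(2)=29/4; μ^(3)=-34

((1, 0, 0, 0); (2, 2, 2, 2); (0, 0, 0, 2))


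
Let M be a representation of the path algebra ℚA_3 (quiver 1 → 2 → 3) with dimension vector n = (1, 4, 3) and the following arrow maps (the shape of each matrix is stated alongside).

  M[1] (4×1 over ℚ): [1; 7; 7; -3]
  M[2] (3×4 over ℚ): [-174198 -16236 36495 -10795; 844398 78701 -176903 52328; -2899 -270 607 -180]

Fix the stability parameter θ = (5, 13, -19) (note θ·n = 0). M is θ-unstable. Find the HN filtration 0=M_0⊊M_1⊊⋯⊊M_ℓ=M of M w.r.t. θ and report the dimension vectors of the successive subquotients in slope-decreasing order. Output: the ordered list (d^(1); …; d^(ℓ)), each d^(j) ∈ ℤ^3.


Via rank(M_{q-1}∘⋯∘M_p): M ≅ I[1,2], I[2,3]^3.
μ_θ-semistable layers: μ^(1)=13; μ^(2)=5; μ^(3)=-3

((0, 1, 0); (1, 0, 0); (0, 3, 3))
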